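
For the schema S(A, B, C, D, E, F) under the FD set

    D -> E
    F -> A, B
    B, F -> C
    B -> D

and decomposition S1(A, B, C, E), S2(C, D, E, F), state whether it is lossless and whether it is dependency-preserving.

Lossless test: (C, E)⁺ = {C, E}, which is a superkey of neither fragment — lossy.
Dependency preservation: the restricted closure of {F} across the fragments never reaches {A, B}, so F → A, B cannot be enforced without a join — not preserved.

lossy and not dependency-preserving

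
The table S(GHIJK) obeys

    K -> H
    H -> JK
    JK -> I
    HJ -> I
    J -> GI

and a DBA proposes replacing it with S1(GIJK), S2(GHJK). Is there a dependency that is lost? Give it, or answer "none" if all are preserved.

K → H lies within S2.
H → JK lies within S2.
JK → I lies within S1.
HJ → I: restricted closure across fragments reaches I.
J → GI lies within S1.
Every dependency is enforceable on the fragments, so the decomposition is dependency-preserving.

none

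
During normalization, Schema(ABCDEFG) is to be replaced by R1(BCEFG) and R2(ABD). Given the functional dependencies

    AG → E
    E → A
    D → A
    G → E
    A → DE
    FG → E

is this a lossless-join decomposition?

No

Common attributes: R1 ∩ R2 = {B}.
No dependency enlarges {B}, so (B)⁺ = {B}.
The closure contains neither all of R1 = {BCEFG} nor all of R2 = {ABD}, so the common attributes are not a superkey of either fragment. The join is lossy.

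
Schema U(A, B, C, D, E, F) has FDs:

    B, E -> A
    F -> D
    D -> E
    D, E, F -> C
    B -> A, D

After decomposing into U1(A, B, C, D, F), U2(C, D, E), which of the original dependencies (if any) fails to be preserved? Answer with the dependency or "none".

none

B, E → A: restricted closure across fragments reaches A.
F → D lies within U1.
D → E lies within U2.
D, E, F → C: restricted closure across fragments reaches C.
B → A, D lies within U1.
Every dependency is enforceable on the fragments, so the decomposition is dependency-preserving.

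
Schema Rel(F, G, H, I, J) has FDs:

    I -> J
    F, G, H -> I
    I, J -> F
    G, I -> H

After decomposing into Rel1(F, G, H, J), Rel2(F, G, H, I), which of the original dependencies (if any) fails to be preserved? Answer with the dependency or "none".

Check I → J: no single fragment contains all of {I, J}, and the restricted closure of {I} across the fragments never reaches {J}.
F, G, H → I is preserved.
I, J → F is preserved.
G, I → H is preserved.

I -> J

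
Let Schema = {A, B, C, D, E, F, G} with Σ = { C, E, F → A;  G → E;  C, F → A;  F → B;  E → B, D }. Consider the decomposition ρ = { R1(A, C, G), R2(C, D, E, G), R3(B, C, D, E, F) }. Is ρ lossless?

No

Chase test. Columns are A, B, C, D, E, F, G; row i has aⱼ where attribute j ∈ Ri, else bᵢⱼ.
Initial tableau (one row per fragment):
  row 1: a1 b12 a3 b14 b15 b16 a7
  row 2: b21 b22 a3 a4 a5 b26 a7
  row 3: b31 a2 a3 a4 a5 a6 b37
Rows 1 and 2 agree on G; apply G→E and equate their E entries.
Rows 1 and 2 agree on E; apply E→B, D and equate their B, D entries.
Rows 1 and 3 agree on E; apply E→B, D and equate their B, D entries.
No row becomes fully distinguished — the join is lossy.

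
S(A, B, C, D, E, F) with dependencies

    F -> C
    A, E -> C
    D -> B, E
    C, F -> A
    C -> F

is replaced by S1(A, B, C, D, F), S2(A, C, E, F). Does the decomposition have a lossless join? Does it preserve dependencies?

Lossless test: (A, C, F)⁺ = {A, C, F}, which is a superkey of neither fragment — lossy.
Dependency preservation: the restricted closure of {D} across the fragments never reaches {B, E}, so D → B, E cannot be enforced without a join — not preserved.

lossy and not dependency-preserving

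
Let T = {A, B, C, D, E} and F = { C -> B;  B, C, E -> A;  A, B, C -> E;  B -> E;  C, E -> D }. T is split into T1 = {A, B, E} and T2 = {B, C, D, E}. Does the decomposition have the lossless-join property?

No

Common attributes: T1 ∩ T2 = {B, E}.
No dependency enlarges {B, E}, so (B, E)⁺ = {B, E}.
The closure contains neither all of T1 = {A, B, E} nor all of T2 = {B, C, D, E}, so the common attributes are not a superkey of either fragment. The join is lossy.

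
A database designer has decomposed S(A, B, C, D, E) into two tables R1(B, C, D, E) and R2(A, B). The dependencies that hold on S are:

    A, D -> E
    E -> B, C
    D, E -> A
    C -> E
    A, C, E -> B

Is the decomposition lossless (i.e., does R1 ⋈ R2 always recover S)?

No

Common attributes: R1 ∩ R2 = {B}.
No dependency enlarges {B}, so (B)⁺ = {B}.
The closure contains neither all of R1 = {B, C, D, E} nor all of R2 = {A, B}, so the common attributes are not a superkey of either fragment. The join is lossy.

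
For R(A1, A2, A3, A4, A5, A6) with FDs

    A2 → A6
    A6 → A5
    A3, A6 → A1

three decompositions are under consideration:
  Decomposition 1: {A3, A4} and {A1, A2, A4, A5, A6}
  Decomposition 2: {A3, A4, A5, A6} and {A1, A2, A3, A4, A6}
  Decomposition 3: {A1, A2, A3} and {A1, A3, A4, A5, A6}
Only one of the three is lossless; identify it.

Decomposition 1: common = {A4}, closure = {A4} → lossy.
Decomposition 2: common = {A3, A4, A6}, closure = {A1, A3, A4, A5, A6} → lossless.
Decomposition 3: common = {A1, A3}, closure = {A1, A3} → lossy.

Decomposition 2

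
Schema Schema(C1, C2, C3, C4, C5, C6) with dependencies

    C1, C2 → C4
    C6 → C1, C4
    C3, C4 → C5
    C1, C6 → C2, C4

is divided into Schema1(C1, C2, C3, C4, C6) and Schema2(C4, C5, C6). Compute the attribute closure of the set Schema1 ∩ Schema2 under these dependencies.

C1, C2, C4, C6

Schema1 ∩ Schema2 = {C4, C6}.
C6 → C1, C4 applies, adding C1
C1, C6 → C2, C4 applies, adding C2
Closure: {C1, C2, C4, C6}.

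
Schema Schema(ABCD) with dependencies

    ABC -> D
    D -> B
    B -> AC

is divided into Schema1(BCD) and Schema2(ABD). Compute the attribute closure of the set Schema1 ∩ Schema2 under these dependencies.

Schema1 ∩ Schema2 = {BD}.
B → AC applies, adding AC
Closure: {ABCD}.

ABCD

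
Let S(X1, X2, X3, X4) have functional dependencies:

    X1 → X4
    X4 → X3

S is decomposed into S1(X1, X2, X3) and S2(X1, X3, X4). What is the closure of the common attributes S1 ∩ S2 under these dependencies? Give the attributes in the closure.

S1 ∩ S2 = {X1, X3}.
X1 → X4 applies, adding X4
Closure: {X1, X3, X4}.

X1, X3, X4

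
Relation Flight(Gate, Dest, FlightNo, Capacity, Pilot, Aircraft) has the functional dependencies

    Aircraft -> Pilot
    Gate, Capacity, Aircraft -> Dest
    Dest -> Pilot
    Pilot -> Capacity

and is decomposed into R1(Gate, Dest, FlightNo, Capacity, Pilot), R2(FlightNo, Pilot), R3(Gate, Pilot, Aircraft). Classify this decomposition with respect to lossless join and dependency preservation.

Lossless test (chase): Rows 1 and 2 agree on Pilot; apply Pilot→Capacity and equate their Capacity entries. Rows 1 and 3 agree on Pilot; apply Pilot→Capacity and equate their Capacity entries. No row becomes fully distinguished — the join is lossy.
Dependency preservation: the restricted closure of {Gate, Capacity, Aircraft} across the fragments never reaches {Dest}, so Gate, Capacity, Aircraft → Dest cannot be enforced without a join — not preserved.

lossy and not dependency-preserving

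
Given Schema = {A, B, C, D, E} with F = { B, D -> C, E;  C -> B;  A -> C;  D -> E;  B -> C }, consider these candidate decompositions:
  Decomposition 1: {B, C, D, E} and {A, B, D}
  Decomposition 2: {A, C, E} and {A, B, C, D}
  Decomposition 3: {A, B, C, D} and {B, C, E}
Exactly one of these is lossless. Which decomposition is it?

Decomposition 1

Decomposition 1: common = {B, D}, closure = {B, C, D, E} → lossless.
Decomposition 2: common = {A, C}, closure = {A, B, C} → lossy.
Decomposition 3: common = {B, C}, closure = {B, C} → lossy.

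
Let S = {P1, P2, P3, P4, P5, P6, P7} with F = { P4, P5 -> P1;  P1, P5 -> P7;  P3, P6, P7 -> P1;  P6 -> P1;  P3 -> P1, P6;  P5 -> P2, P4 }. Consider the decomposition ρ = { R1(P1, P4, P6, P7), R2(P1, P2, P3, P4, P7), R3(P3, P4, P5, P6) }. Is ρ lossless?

No

Chase test. Columns are P1, P2, P3, P4, P5, P6, P7; row i has aⱼ where attribute j ∈ Ri, else bᵢⱼ.
Initial tableau (one row per fragment):
  row 1: a1 b12 b13 a4 b15 a6 a7
  row 2: a1 a2 a3 a4 b25 b26 a7
  row 3: b31 b32 a3 a4 a5 a6 b37
Rows 1 and 3 agree on P6; apply P6→P1 and equate their P1 entries.
Rows 2 and 3 agree on P3; apply P3→P1, P6 and equate their P1, P6 entries.
No row becomes fully distinguished — the join is lossy.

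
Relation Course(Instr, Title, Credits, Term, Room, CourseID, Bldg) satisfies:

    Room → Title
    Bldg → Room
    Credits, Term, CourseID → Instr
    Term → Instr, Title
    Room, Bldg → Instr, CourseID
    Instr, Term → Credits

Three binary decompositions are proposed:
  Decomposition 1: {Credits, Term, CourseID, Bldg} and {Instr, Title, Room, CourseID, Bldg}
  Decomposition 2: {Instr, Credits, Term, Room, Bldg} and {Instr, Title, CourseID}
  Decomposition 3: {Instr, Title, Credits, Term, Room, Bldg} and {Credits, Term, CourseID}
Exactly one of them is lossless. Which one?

Decomposition 1: common = {CourseID, Bldg}, closure = {Instr, Title, Room, CourseID, Bldg} → lossless.
Decomposition 2: common = {Instr}, closure = {Instr} → lossy.
Decomposition 3: common = {Credits, Term}, closure = {Instr, Title, Credits, Term} → lossy.

Decomposition 1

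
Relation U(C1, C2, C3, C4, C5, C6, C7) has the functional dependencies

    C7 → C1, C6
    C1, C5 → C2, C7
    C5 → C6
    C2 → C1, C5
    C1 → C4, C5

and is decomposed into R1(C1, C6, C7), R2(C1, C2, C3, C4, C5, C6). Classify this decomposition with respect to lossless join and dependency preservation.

lossless and dependency-preserving

Lossless test: (C1, C6)⁺ = {C1, C2, C4, C5, C6, C7}, which contains all of one fragment — lossless.
Dependency preservation: C1, C5 → C2, C7 is not contained in any single fragment, but the restricted closure of its left-hand side across the fragments still reaches the right-hand side; the remaining FDs each lie inside some fragment. All dependencies are preserved.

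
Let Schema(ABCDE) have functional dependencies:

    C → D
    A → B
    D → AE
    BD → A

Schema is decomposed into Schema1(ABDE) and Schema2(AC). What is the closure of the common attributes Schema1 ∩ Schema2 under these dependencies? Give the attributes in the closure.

Schema1 ∩ Schema2 = {A}.
A → B applies, adding B
Closure: {AB}.

AB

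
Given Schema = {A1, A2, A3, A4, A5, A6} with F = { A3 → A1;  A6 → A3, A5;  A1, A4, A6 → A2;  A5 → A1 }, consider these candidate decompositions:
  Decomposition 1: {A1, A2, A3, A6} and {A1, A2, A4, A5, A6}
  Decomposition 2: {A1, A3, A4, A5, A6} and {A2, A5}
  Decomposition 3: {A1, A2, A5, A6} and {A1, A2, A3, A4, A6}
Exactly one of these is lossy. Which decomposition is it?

Decomposition 1: common = {A1, A2, A6}, closure = {A1, A2, A3, A5, A6} → lossless.
Decomposition 2: common = {A5}, closure = {A1, A5} → lossy.
Decomposition 3: common = {A1, A2, A6}, closure = {A1, A2, A3, A5, A6} → lossless.

Decomposition 2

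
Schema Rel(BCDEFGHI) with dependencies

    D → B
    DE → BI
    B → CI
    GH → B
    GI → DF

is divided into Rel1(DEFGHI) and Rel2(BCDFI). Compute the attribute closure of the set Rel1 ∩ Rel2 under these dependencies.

Rel1 ∩ Rel2 = {DFI}.
D → B applies, adding B
B → CI applies, adding C
Closure: {BCDFI}.

BCDFI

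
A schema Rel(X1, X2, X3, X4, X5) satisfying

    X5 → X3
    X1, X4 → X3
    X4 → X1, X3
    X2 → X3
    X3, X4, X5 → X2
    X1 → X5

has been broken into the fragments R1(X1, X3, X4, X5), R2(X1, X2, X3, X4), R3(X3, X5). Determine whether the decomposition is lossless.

Chase test. Columns are X1, X2, X3, X4, X5; row i has aⱼ where attribute j ∈ Ri, else bᵢⱼ.
Initial tableau (one row per fragment):
  row 1: a1 b12 a3 a4 a5
  row 2: a1 a2 a3 a4 b25
  row 3: b31 b32 a3 b34 a5
Rows 1 and 2 agree on X1; apply X1→X5 and equate their X5 entries.
Rows 1 and 2 agree on X3, X4, X5; apply X3, X4, X5→X2 and equate their X2 entries.
Row 1 is now all distinguished symbols — the join is lossless.

Yes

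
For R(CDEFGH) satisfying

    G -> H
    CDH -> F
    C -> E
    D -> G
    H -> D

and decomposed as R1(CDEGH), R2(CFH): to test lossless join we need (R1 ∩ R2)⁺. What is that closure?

R1 ∩ R2 = {CH}.
C → E applies, adding E
H → D applies, adding D
CDH → F applies, adding F
D → G applies, adding G
Closure: {CDEFGH}.

CDEFGH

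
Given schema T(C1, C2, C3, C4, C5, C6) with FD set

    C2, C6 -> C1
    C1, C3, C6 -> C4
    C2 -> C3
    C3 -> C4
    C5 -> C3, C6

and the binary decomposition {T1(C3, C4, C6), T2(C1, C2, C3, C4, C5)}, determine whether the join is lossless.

Common attributes: T1 ∩ T2 = {C3, C4}.
No dependency enlarges {C3, C4}, so (C3, C4)⁺ = {C3, C4}.
The closure contains neither all of T1 = {C3, C4, C6} nor all of T2 = {C1, C2, C3, C4, C5}, so the common attributes are not a superkey of either fragment. The join is lossy.

No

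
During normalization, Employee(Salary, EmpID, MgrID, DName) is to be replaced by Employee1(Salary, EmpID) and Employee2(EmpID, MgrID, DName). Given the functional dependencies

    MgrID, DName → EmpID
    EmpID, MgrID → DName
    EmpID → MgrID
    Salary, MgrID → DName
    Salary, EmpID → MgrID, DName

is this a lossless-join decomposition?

Yes

Common attributes: Employee1 ∩ Employee2 = {EmpID}.
Closure of {EmpID}: EmpID → MgrID applies, adding MgrID; EmpID, MgrID → DName applies, adding DName. So (EmpID)⁺ = {EmpID, MgrID, DName}.
This closure contains every attribute of Employee2, so Employee1 ∩ Employee2 → Employee2. The join is lossless.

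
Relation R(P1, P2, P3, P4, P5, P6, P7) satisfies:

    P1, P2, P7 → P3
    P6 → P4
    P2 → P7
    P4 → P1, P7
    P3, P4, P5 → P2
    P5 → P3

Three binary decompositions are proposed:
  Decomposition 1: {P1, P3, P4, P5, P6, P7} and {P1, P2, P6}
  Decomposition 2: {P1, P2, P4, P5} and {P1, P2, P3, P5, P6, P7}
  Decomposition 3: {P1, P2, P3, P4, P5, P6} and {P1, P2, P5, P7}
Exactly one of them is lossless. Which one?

Decomposition 3

Decomposition 1: common = {P1, P6}, closure = {P1, P4, P6, P7} → lossy.
Decomposition 2: common = {P1, P2, P5}, closure = {P1, P2, P3, P5, P7} → lossy.
Decomposition 3: common = {P1, P2, P5}, closure = {P1, P2, P3, P5, P7} → lossless.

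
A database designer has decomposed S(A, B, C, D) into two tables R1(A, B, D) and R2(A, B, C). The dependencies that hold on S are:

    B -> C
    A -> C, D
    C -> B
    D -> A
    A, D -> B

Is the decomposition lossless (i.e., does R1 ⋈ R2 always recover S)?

Common attributes: R1 ∩ R2 = {A, B}.
Closure of {A, B}: B → C applies, adding C; A → C, D applies, adding D. So (A, B)⁺ = {A, B, C, D}.
This closure contains every attribute of R1, so R1 ∩ R2 → R1. The join is lossless.

Yes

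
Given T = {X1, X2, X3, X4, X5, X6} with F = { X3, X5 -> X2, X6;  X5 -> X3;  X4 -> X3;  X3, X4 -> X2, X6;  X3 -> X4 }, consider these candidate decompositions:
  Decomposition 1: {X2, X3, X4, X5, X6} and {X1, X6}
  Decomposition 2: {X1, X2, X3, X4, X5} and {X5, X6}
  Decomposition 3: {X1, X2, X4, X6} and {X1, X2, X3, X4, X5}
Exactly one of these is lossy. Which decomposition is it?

Decomposition 1: common = {X6}, closure = {X6} → lossy.
Decomposition 2: common = {X5}, closure = {X2, X3, X4, X5, X6} → lossless.
Decomposition 3: common = {X1, X2, X4}, closure = {X1, X2, X3, X4, X6} → lossless.

Decomposition 1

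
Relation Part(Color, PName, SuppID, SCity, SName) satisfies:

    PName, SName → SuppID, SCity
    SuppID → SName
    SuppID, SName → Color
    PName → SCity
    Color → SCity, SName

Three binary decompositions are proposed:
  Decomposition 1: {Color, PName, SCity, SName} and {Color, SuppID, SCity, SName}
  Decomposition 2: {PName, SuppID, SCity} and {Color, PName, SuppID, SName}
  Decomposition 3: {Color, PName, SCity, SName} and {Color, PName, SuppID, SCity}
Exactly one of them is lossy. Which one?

Decomposition 1: common = {Color, SCity, SName}, closure = {Color, SCity, SName} → lossy.
Decomposition 2: common = {PName, SuppID}, closure = {Color, PName, SuppID, SCity, SName} → lossless.
Decomposition 3: common = {Color, PName, SCity}, closure = {Color, PName, SuppID, SCity, SName} → lossless.

Decomposition 1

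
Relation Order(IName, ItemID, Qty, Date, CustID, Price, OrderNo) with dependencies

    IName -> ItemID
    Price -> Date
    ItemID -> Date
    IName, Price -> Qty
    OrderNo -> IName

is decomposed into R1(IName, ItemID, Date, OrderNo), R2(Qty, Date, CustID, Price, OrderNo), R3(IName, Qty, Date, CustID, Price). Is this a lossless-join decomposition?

Yes

Chase test. Columns are IName, ItemID, Qty, Date, CustID, Price, OrderNo; row i has aⱼ where attribute j ∈ Ri, else bᵢⱼ.
Initial tableau (one row per fragment):
  row 1: a1 a2 b13 a4 b15 b16 a7
  row 2: b21 b22 a3 a4 a5 a6 a7
  row 3: a1 b32 a3 a4 a5 a6 b37
Rows 1 and 3 agree on IName; apply IName→ItemID and equate their ItemID entries.
Rows 1 and 2 agree on OrderNo; apply OrderNo→IName and equate their IName entries.
Rows 1 and 2 agree on IName; apply IName→ItemID and equate their ItemID entries.
Row 2 is now all distinguished symbols — the join is lossless.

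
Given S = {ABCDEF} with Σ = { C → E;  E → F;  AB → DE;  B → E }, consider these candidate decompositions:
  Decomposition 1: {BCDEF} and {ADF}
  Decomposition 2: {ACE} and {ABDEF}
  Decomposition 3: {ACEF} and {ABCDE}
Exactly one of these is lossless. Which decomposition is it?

Decomposition 1: common = {DF}, closure = {DF} → lossy.
Decomposition 2: common = {AE}, closure = {AEF} → lossy.
Decomposition 3: common = {ACE}, closure = {ACEF} → lossless.

Decomposition 3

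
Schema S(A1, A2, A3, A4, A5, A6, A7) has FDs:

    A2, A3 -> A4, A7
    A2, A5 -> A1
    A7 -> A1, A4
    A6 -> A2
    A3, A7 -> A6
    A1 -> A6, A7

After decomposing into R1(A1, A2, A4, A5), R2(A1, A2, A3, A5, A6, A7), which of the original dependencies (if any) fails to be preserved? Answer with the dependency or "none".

A2, A3 → A4, A7: restricted closure across fragments reaches A4, A7.
A2, A5 → A1 lies within R1.
A7 → A1, A4: restricted closure across fragments reaches A1, A4.
A6 → A2 lies within R2.
A3, A7 → A6 lies within R2.
A1 → A6, A7 lies within R2.
Every dependency is enforceable on the fragments, so the decomposition is dependency-preserving.

none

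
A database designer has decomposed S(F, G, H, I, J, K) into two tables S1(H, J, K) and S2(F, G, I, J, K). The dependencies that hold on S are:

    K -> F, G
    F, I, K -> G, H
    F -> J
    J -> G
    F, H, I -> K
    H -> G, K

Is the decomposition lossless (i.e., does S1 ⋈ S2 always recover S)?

Common attributes: S1 ∩ S2 = {J, K}.
Closure of {J, K}: K → F, G applies, adding F, G. So (J, K)⁺ = {F, G, J, K}.
The closure contains neither all of S1 = {H, J, K} nor all of S2 = {F, G, I, J, K}, so the common attributes are not a superkey of either fragment. The join is lossy.

No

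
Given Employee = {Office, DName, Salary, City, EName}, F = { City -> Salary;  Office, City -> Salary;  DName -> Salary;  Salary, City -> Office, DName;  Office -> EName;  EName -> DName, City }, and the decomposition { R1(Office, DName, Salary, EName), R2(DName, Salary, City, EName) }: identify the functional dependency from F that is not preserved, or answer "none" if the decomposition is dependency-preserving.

City → Salary lies within R2.
Office, City → Salary: restricted closure across fragments reaches Salary.
DName → Salary lies within R1.
Salary, City → Office, DName: restricted closure across fragments reaches Office, DName.
Office → EName lies within R1.
EName → DName, City lies within R2.
Every dependency is enforceable on the fragments, so the decomposition is dependency-preserving.

none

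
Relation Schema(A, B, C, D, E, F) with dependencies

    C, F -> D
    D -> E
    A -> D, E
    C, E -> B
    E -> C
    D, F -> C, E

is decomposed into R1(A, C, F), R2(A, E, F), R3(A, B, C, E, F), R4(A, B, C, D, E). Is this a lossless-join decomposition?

Yes

Chase test. Columns are A, B, C, D, E, F; row i has aⱼ where attribute j ∈ Ri, else bᵢⱼ.
Initial tableau (one row per fragment):
  row 1: a1 b12 a3 b14 b15 a6
  row 2: a1 b22 b23 b24 a5 a6
  row 3: a1 a2 a3 b34 a5 a6
  row 4: a1 a2 a3 a4 a5 b46
Rows 1 and 3 agree on C, F; apply C, F→D and equate their D entries.
Rows 1 and 3 agree on D; apply D→E and equate their E entries.
Rows 1 and 2 agree on A; apply A→D, E and equate their D, E entries.
Rows 1 and 4 agree on A; apply A→D, E and equate their D, E entries.
Rows 1 and 3 agree on C, E; apply C, E→B and equate their B entries.
Rows 1 and 2 agree on E; apply E→C and equate their C entries.
Rows 1 and 2 agree on C, E; apply C, E→B and equate their B entries.
Row 1 is now all distinguished symbols — the join is lossless.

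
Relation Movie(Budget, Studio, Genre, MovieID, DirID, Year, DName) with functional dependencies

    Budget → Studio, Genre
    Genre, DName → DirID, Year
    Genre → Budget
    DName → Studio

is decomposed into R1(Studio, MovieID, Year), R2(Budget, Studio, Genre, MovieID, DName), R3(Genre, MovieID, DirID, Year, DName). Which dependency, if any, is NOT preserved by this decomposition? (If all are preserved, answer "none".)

Budget → Studio, Genre lies within R2.
Genre, DName → DirID, Year lies within R3.
Genre → Budget lies within R2.
DName → Studio lies within R2.
Every dependency is enforceable on the fragments, so the decomposition is dependency-preserving.

none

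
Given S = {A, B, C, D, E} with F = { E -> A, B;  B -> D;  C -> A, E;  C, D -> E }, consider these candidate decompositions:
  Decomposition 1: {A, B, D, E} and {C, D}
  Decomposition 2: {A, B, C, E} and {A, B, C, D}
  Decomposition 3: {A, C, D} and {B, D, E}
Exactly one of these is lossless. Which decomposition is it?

Decomposition 1: common = {D}, closure = {D} → lossy.
Decomposition 2: common = {A, B, C}, closure = {A, B, C, D, E} → lossless.
Decomposition 3: common = {D}, closure = {D} → lossy.

Decomposition 2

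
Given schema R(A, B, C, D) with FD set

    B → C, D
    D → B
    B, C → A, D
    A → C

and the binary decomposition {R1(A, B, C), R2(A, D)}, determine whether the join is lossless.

No

Common attributes: R1 ∩ R2 = {A}.
Closure of {A}: A → C applies, adding C. So (A)⁺ = {A, C}.
The closure contains neither all of R1 = {A, B, C} nor all of R2 = {A, D}, so the common attributes are not a superkey of either fragment. The join is lossy.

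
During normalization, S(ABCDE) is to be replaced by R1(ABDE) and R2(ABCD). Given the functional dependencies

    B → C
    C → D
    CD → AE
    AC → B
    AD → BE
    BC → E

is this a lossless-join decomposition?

Common attributes: R1 ∩ R2 = {ABD}.
Closure of {ABD}: B → C applies, adding C; CD → AE applies, adding E. So (ABD)⁺ = {ABCDE}.
This closure contains every attribute of R1, so R1 ∩ R2 → R1. The join is lossless.

Yes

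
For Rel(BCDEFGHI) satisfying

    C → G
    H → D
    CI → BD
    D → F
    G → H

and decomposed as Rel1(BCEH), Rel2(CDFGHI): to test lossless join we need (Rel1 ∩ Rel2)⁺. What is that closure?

Rel1 ∩ Rel2 = {CH}.
C → G applies, adding G
H → D applies, adding D
D → F applies, adding F
Closure: {CDFGH}.

CDFGH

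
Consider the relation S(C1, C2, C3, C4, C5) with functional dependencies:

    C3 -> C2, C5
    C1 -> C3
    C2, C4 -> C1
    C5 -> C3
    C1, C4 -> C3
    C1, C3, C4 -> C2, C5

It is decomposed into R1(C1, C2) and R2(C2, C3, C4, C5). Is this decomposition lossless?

No

Common attributes: R1 ∩ R2 = {C2}.
No dependency enlarges {C2}, so (C2)⁺ = {C2}.
The closure contains neither all of R1 = {C1, C2} nor all of R2 = {C2, C3, C4, C5}, so the common attributes are not a superkey of either fragment. The join is lossy.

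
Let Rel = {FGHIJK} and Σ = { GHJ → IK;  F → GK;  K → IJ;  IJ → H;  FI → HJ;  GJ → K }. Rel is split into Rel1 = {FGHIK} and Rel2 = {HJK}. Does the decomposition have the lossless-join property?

Yes

Common attributes: Rel1 ∩ Rel2 = {HK}.
Closure of {HK}: K → IJ applies, adding IJ. So (HK)⁺ = {HIJK}.
This closure contains every attribute of Rel2, so Rel1 ∩ Rel2 → Rel2. The join is lossless.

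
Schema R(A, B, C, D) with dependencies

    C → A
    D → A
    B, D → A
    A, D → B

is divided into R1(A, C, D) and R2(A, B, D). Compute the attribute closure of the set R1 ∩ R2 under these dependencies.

A, B, D

R1 ∩ R2 = {A, D}.
A, D → B applies, adding B
Closure: {A, B, D}.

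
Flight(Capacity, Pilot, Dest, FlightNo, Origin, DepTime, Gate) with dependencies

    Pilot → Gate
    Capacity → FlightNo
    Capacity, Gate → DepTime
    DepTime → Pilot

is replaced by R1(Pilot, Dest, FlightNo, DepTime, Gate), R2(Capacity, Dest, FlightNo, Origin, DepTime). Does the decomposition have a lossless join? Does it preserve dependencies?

Lossless test: (Dest, FlightNo, DepTime)⁺ = {Pilot, Dest, FlightNo, DepTime, Gate}, which contains all of one fragment — lossless.
Dependency preservation: the restricted closure of {Capacity, Gate} across the fragments never reaches {DepTime}, so Capacity, Gate → DepTime cannot be enforced without a join — not preserved.

lossless but not dependency-preserving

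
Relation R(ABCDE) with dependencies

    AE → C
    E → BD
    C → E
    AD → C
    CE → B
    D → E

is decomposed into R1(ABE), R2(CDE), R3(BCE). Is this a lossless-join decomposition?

No

Chase test. Columns are ABCDE; row i has aⱼ where attribute j ∈ Ri, else bᵢⱼ.
Initial tableau (one row per fragment):
  row 1: a1 a2 b13 b14 a5
  row 2: b21 b22 a3 a4 a5
  row 3: b31 a2 a3 b34 a5
Rows 1 and 2 agree on E; apply E→BD and equate their BD entries.
Rows 1 and 3 agree on E; apply E→BD and equate their BD entries.
No row becomes fully distinguished — the join is lossy.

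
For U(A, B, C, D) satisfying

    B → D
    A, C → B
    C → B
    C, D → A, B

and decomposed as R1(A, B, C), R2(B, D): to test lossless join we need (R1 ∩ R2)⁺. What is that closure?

R1 ∩ R2 = {B}.
B → D applies, adding D
Closure: {B, D}.

B, D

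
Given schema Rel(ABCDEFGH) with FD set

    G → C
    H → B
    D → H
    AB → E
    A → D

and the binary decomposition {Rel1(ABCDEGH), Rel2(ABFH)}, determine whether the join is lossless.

No

Common attributes: Rel1 ∩ Rel2 = {ABH}.
Closure of {ABH}: AB → E applies, adding E; A → D applies, adding D. So (ABH)⁺ = {ABDEH}.
The closure contains neither all of Rel1 = {ABCDEGH} nor all of Rel2 = {ABFH}, so the common attributes are not a superkey of either fragment. The join is lossy.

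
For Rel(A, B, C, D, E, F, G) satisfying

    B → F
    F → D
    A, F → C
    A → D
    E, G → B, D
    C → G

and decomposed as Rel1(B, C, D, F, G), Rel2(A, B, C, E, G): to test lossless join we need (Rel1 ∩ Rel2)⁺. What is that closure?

Rel1 ∩ Rel2 = {B, C, G}.
B → F applies, adding F
F → D applies, adding D
Closure: {B, C, D, F, G}.

B, C, D, F, G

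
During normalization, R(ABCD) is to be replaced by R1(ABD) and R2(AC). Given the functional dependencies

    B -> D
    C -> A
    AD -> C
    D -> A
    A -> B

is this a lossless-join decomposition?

Yes

Common attributes: R1 ∩ R2 = {A}.
Closure of {A}: A → B applies, adding B; B → D applies, adding D; AD → C applies, adding C. So (A)⁺ = {ABCD}.
This closure contains every attribute of R1, so R1 ∩ R2 → R1. The join is lossless.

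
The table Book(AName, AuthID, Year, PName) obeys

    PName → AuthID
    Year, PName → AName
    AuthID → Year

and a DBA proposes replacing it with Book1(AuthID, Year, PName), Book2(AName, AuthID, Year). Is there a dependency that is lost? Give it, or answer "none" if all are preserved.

Year, PName → AName

Check Year, PName → AName: no single fragment contains all of {AName, Year, PName}, and the restricted closure of {Year, PName} across the fragments never reaches {AName}.
PName → AuthID is preserved.
AuthID → Year is preserved.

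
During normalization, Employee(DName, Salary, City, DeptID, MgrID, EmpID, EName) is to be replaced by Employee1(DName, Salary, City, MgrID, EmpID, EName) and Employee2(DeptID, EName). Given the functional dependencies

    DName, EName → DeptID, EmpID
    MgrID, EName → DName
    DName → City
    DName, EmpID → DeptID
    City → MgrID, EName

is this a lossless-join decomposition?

No

Common attributes: Employee1 ∩ Employee2 = {EName}.
No dependency enlarges {EName}, so (EName)⁺ = {EName}.
The closure contains neither all of Employee1 = {DName, Salary, City, MgrID, EmpID, EName} nor all of Employee2 = {DeptID, EName}, so the common attributes are not a superkey of either fragment. The join is lossy.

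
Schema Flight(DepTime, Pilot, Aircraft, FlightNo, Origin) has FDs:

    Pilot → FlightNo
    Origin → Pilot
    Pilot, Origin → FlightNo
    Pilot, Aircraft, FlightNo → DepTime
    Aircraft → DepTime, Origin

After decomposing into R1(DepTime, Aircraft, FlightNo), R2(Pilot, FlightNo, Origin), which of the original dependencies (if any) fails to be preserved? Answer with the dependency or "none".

Check Aircraft → DepTime, Origin: no single fragment contains all of {DepTime, Aircraft, Origin}, and the restricted closure of {Aircraft} across the fragments never reaches {DepTime, Origin}.
Pilot → FlightNo is preserved.
Origin → Pilot is preserved.
Pilot, Origin → FlightNo is preserved.
Pilot, Aircraft, FlightNo → DepTime is preserved.

Aircraft → DepTime, Origin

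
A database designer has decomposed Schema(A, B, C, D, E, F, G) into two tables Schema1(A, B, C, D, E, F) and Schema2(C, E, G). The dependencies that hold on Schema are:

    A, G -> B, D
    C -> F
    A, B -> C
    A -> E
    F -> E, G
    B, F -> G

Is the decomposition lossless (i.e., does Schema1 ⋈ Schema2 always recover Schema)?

Common attributes: Schema1 ∩ Schema2 = {C, E}.
Closure of {C, E}: C → F applies, adding F; F → E, G applies, adding G. So (C, E)⁺ = {C, E, F, G}.
This closure contains every attribute of Schema2, so Schema1 ∩ Schema2 → Schema2. The join is lossless.

Yes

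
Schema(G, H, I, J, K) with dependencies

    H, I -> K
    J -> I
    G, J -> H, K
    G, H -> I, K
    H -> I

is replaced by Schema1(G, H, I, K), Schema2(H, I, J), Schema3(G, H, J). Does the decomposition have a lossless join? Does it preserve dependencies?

lossless and dependency-preserving

Lossless test (chase): Rows 1 and 2 agree on H, I; apply H, I→K and equate their K entries. Rows 2 and 3 agree on J; apply J→I and equate their I entries. Rows 1 and 3 agree on G, H; apply G, H→I, K and equate their I, K entries. Row 3 is now all distinguished symbols — the join is lossless.
Dependency preservation: G, J → H, K is not contained in any single fragment, but the restricted closure of its left-hand side across the fragments still reaches the right-hand side; the remaining FDs each lie inside some fragment. All dependencies are preserved.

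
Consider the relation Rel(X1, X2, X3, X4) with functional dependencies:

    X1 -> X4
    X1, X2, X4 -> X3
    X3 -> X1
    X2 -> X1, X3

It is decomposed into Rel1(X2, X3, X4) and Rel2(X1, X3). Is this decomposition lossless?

Common attributes: Rel1 ∩ Rel2 = {X3}.
Closure of {X3}: X3 → X1 applies, adding X1; X1 → X4 applies, adding X4. So (X3)⁺ = {X1, X3, X4}.
This closure contains every attribute of Rel2, so Rel1 ∩ Rel2 → Rel2. The join is lossless.

Yes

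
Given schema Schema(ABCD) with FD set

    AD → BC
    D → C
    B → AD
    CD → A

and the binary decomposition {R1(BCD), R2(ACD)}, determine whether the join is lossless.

Yes

Common attributes: R1 ∩ R2 = {CD}.
Closure of {CD}: CD → A applies, adding A; AD → BC applies, adding B. So (CD)⁺ = {ABCD}.
This closure contains every attribute of R1, so R1 ∩ R2 → R1. The join is lossless.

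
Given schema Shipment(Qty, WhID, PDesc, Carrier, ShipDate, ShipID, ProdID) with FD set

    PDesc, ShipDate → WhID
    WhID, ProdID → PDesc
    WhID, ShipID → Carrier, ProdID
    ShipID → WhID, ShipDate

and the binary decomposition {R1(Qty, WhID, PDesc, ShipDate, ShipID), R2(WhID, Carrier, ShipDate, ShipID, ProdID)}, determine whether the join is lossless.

Yes

Common attributes: R1 ∩ R2 = {WhID, ShipDate, ShipID}.
Closure of {WhID, ShipDate, ShipID}: WhID, ShipID → Carrier, ProdID applies, adding Carrier, ProdID; WhID, ProdID → PDesc applies, adding PDesc. So (WhID, ShipDate, ShipID)⁺ = {WhID, PDesc, Carrier, ShipDate, ShipID, ProdID}.
This closure contains every attribute of R2, so R1 ∩ R2 → R2. The join is lossless.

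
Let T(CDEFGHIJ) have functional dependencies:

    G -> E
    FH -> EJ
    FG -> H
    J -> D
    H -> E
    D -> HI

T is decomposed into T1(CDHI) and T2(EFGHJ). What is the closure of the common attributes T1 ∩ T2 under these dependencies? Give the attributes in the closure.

EH

T1 ∩ T2 = {H}.
H → E applies, adding E
Closure: {EH}.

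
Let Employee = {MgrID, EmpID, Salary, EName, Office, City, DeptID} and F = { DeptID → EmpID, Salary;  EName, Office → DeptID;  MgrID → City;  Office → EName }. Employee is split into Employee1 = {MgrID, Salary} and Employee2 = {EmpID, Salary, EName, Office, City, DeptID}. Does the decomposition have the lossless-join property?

No

Common attributes: Employee1 ∩ Employee2 = {Salary}.
No dependency enlarges {Salary}, so (Salary)⁺ = {Salary}.
The closure contains neither all of Employee1 = {MgrID, Salary} nor all of Employee2 = {EmpID, Salary, EName, Office, City, DeptID}, so the common attributes are not a superkey of either fragment. The join is lossy.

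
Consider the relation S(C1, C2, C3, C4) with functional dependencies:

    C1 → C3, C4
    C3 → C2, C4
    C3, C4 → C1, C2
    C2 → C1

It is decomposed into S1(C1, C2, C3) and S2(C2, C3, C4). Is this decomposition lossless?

Yes

Common attributes: S1 ∩ S2 = {C2, C3}.
Closure of {C2, C3}: C3 → C2, C4 applies, adding C4; C3, C4 → C1, C2 applies, adding C1. So (C2, C3)⁺ = {C1, C2, C3, C4}.
This closure contains every attribute of S1, so S1 ∩ S2 → S1. The join is lossless.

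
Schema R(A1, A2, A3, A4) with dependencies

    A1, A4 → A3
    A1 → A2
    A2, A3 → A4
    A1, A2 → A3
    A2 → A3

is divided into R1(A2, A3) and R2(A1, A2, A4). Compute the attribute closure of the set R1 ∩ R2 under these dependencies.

R1 ∩ R2 = {A2}.
A2 → A3 applies, adding A3
A2, A3 → A4 applies, adding A4
Closure: {A2, A3, A4}.

A2, A3, A4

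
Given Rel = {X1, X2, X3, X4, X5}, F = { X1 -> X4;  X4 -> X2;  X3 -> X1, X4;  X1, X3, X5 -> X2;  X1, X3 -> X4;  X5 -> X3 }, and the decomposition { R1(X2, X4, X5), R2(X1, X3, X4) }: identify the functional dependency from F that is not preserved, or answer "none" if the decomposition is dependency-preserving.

Check X5 → X3: no single fragment contains all of {X3, X5}, and the restricted closure of {X5} across the fragments never reaches {X3}.
X1 → X4 is preserved.
X4 → X2 is preserved.
X3 → X1, X4 is preserved.
X1, X3, X5 → X2 is preserved.
X1, X3 → X4 is preserved.

X5 -> X3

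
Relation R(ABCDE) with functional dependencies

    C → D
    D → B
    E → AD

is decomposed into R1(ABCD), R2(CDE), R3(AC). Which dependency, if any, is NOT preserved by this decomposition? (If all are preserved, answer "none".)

E → AD

Check E → AD: no single fragment contains all of {ADE}, and the restricted closure of {E} across the fragments never reaches {AD}.
C → D is preserved.
D → B is preserved.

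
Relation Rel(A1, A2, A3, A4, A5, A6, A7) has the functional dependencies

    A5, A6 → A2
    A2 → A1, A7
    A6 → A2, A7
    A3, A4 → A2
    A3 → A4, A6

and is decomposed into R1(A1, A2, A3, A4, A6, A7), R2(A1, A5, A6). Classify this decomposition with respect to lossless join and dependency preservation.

Lossless test: (A1, A6)⁺ = {A1, A2, A6, A7}, which is a superkey of neither fragment — lossy.
Dependency preservation: A5, A6 → A2 is not contained in any single fragment, but the restricted closure of its left-hand side across the fragments still reaches the right-hand side; the remaining FDs each lie inside some fragment. All dependencies are preserved.

lossy but dependency-preserving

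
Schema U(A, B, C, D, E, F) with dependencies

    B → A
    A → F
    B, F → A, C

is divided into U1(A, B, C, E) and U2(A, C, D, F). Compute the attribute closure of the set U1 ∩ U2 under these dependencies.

A, C, F

U1 ∩ U2 = {A, C}.
A → F applies, adding F
Closure: {A, C, F}.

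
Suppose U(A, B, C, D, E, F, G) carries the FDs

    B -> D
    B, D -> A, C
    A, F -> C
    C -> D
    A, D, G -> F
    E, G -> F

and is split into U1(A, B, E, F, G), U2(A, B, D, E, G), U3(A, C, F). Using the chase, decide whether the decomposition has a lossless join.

Yes

Chase test. Columns are A, B, C, D, E, F, G; row i has aⱼ where attribute j ∈ Ui, else bᵢⱼ.
Initial tableau (one row per fragment):
  row 1: a1 a2 b13 b14 a5 a6 a7
  row 2: a1 a2 b23 a4 a5 b26 a7
  row 3: a1 b32 a3 b34 b35 a6 b37
Rows 1 and 2 agree on B; apply B→D and equate their D entries.
Rows 1 and 2 agree on B, D; apply B, D→A, C and equate their A, C entries.
Rows 1 and 3 agree on A, F; apply A, F→C and equate their C entries.
Rows 1 and 3 agree on C; apply C→D and equate their D entries.
Rows 1 and 2 agree on A, D, G; apply A, D, G→F and equate their F entries.
Row 1 is now all distinguished symbols — the join is lossless.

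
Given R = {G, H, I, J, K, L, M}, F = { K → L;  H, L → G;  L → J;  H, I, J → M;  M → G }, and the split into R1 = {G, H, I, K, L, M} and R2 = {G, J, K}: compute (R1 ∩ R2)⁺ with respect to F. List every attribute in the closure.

G, J, K, L

R1 ∩ R2 = {G, K}.
K → L applies, adding L
L → J applies, adding J
Closure: {G, J, K, L}.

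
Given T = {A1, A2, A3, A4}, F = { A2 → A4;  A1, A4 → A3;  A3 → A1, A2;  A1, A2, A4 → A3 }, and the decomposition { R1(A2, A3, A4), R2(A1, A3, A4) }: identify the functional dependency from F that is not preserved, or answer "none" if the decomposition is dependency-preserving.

none

A2 → A4 lies within R1.
A1, A4 → A3 lies within R2.
A3 → A1, A2: restricted closure across fragments reaches A1, A2.
A1, A2, A4 → A3: restricted closure across fragments reaches A3.
Every dependency is enforceable on the fragments, so the decomposition is dependency-preserving.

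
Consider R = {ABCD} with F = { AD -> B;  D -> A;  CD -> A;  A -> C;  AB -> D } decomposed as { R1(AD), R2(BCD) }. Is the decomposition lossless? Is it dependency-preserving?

lossless but not dependency-preserving

Lossless test: (D)⁺ = {ABCD}, which contains all of one fragment — lossless.
Dependency preservation: the restricted closure of {A} across the fragments never reaches {C}, so A → C cannot be enforced without a join — not preserved.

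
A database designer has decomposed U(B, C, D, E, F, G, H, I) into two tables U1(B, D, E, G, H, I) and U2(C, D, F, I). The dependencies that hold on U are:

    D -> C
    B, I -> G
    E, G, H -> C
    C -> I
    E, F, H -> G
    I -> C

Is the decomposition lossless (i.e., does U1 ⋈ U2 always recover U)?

Common attributes: U1 ∩ U2 = {D, I}.
Closure of {D, I}: D → C applies, adding C. So (D, I)⁺ = {C, D, I}.
The closure contains neither all of U1 = {B, D, E, G, H, I} nor all of U2 = {C, D, F, I}, so the common attributes are not a superkey of either fragment. The join is lossy.

No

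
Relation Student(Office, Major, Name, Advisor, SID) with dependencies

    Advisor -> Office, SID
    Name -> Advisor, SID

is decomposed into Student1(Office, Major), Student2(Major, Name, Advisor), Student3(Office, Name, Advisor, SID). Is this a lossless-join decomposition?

Chase test. Columns are Office, Major, Name, Advisor, SID; row i has aⱼ where attribute j ∈ Studenti, else bᵢⱼ.
Initial tableau (one row per fragment):
  row 1: a1 a2 b13 b14 b15
  row 2: b21 a2 a3 a4 b25
  row 3: a1 b32 a3 a4 a5
Rows 2 and 3 agree on Advisor; apply Advisor→Office, SID and equate their Office, SID entries.
Row 2 is now all distinguished symbols — the join is lossless.

Yes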